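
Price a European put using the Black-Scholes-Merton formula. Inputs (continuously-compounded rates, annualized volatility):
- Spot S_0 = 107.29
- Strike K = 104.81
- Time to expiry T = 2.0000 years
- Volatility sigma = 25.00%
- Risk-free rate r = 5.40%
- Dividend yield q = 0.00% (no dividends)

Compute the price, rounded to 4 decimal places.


Answer: Price = 8.4757

Derivation:
d1 = (ln(S/K) + (r - q + 0.5*sigma^2) * T) / (sigma * sqrt(T)) = 0.54839316
d2 = d1 - sigma * sqrt(T) = 0.19483977
exp(-rT) = 0.89762760; exp(-qT) = 1.00000000
P = K * exp(-rT) * N(-d2) - S_0 * exp(-qT) * N(-d1)
N(-d1) = 0.29171099; N(-d2) = 0.42275919
P = 104.8100 * 0.89762760 * 0.42275919 - 107.2900 * 1.00000000 * 0.29171099 = 8.4757


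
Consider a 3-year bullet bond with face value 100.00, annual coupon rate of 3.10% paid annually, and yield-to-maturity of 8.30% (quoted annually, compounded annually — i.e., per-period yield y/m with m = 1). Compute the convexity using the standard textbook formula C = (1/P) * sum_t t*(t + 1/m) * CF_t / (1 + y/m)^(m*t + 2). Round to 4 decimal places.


Answer: Convexity = 9.7936

Derivation:
Coupon per period c = face * coupon_rate / m = 3.100000
Periods per year m = 1; per-period yield y/m = 0.083000
Number of cashflows N = 3
Cashflows (t years, CF_t, discount factor 1/(1+y/m)^(m*t), PV):
  t = 1.0000: CF_t = 3.100000, DF = 0.923361, PV = 2.862419
  t = 2.0000: CF_t = 3.100000, DF = 0.852596, PV = 2.643046
  t = 3.0000: CF_t = 103.100000, DF = 0.787254, PV = 81.165841
Price P = sum_t PV_t = 86.671307
Convexity numerator sum_t t*(t + 1/m) * CF_t / (1+y/m)^(m*t + 2):
  t = 1.0000: term = 4.880972
  t = 2.0000: term = 13.520698
  t = 3.0000: term = 830.419671
Convexity = (1/P) * sum = 848.821341 / 86.671307 = 9.793568


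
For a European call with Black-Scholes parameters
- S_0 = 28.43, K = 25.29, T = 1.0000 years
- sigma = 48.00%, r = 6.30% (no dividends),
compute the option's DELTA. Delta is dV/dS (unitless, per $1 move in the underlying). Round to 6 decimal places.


d1 = 0.6150747187; d2 = 0.1350747187
phi(d1) = 0.3301867129; exp(-qT) = 1.0000000000; exp(-rT) = 0.9389434737
N(d1) = 0.7307473115
Delta = exp(-qT) * N(d1) = 1.0000000000 * 0.7307473115 = 0.730747

Answer: Delta = 0.730747


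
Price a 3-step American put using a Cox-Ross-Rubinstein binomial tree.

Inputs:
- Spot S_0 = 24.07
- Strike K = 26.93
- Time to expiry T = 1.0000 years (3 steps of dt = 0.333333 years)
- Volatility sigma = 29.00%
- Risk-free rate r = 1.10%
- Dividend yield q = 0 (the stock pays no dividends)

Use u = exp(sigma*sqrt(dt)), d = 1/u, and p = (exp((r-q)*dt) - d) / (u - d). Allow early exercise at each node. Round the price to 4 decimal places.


dt = T/N = 0.333333
u = exp(sigma*sqrt(dt)) = 1.182264; d = 1/u = 0.845834
p = (exp((r-q)*dt) - d) / (u - d) = 0.469158
Discount per step: exp(-r*dt) = 0.996340
Stock lattice S(k, i) with i counting down-moves:
  k=0: S(0,0) = 24.0700
  k=1: S(1,0) = 28.4571; S(1,1) = 20.3592
  k=2: S(2,0) = 33.6438; S(2,1) = 24.0700; S(2,2) = 17.2205
  k=3: S(3,0) = 39.7759; S(3,1) = 28.4571; S(3,2) = 20.3592; S(3,3) = 14.5657
Terminal payoffs V(N, i) = max(K - S_T, 0):
  V(3,0) = 0.000000; V(3,1) = 0.000000; V(3,2) = 6.570764; V(3,3) = 12.364270
Backward induction: V(k, i) = exp(-r*dt) * [p * V(k+1, i) + (1-p) * V(k+1, i+1)]; then take max(V_cont, immediate exercise) for American.
  V(2,0) = exp(-r*dt) * [p*0.000000 + (1-p)*0.000000] = 0.000000; exercise = 0.000000; V(2,0) = max -> 0.000000
  V(2,1) = exp(-r*dt) * [p*0.000000 + (1-p)*6.570764] = 3.475269; exercise = 2.860000; V(2,1) = max -> 3.475269
  V(2,2) = exp(-r*dt) * [p*6.570764 + (1-p)*12.364270] = 9.610893; exercise = 9.709456; V(2,2) = max -> 9.709456
  V(1,0) = exp(-r*dt) * [p*0.000000 + (1-p)*3.475269] = 1.838065; exercise = 0.000000; V(1,0) = max -> 1.838065
  V(1,1) = exp(-r*dt) * [p*3.475269 + (1-p)*9.709456] = 6.759803; exercise = 6.570764; V(1,1) = max -> 6.759803
  V(0,0) = exp(-r*dt) * [p*1.838065 + (1-p)*6.759803] = 4.434439; exercise = 2.860000; V(0,0) = max -> 4.434439

Answer: Price = V(0,0) = 4.4344


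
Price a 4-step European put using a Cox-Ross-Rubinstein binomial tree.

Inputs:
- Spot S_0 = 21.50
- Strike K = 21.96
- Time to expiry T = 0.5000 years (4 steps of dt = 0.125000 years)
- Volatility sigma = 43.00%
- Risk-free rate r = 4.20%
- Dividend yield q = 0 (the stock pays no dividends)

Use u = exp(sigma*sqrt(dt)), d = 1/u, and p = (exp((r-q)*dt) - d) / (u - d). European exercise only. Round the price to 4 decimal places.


dt = T/N = 0.125000
u = exp(sigma*sqrt(dt)) = 1.164193; d = 1/u = 0.858964
p = (exp((r-q)*dt) - d) / (u - d) = 0.479312
Discount per step: exp(-r*dt) = 0.994764
Stock lattice S(k, i) with i counting down-moves:
  k=0: S(0,0) = 21.5000
  k=1: S(1,0) = 25.0301; S(1,1) = 18.4677
  k=2: S(2,0) = 29.1399; S(2,1) = 21.5000; S(2,2) = 15.8631
  k=3: S(3,0) = 33.9245; S(3,1) = 25.0301; S(3,2) = 18.4677; S(3,3) = 13.6259
  k=4: S(4,0) = 39.4946; S(4,1) = 29.1399; S(4,2) = 21.5000; S(4,3) = 15.8631; S(4,4) = 11.7041
Terminal payoffs V(N, i) = max(K - S_T, 0):
  V(4,0) = 0.000000; V(4,1) = 0.000000; V(4,2) = 0.460000; V(4,3) = 6.096878; V(4,4) = 10.255878
Backward induction: V(k, i) = exp(-r*dt) * [p * V(k+1, i) + (1-p) * V(k+1, i+1)].
  V(3,0) = exp(-r*dt) * [p*0.000000 + (1-p)*0.000000] = 0.000000
  V(3,1) = exp(-r*dt) * [p*0.000000 + (1-p)*0.460000] = 0.238263
  V(3,2) = exp(-r*dt) * [p*0.460000 + (1-p)*6.096878] = 3.377280
  V(3,3) = exp(-r*dt) * [p*6.096878 + (1-p)*10.255878] = 8.219158
  V(2,0) = exp(-r*dt) * [p*0.000000 + (1-p)*0.238263] = 0.123411
  V(2,1) = exp(-r*dt) * [p*0.238263 + (1-p)*3.377280] = 1.862907
  V(2,2) = exp(-r*dt) * [p*3.377280 + (1-p)*8.219158] = 5.867505
  V(1,0) = exp(-r*dt) * [p*0.123411 + (1-p)*1.862907] = 1.023758
  V(1,1) = exp(-r*dt) * [p*1.862907 + (1-p)*5.867505] = 3.927382
  V(0,0) = exp(-r*dt) * [p*1.023758 + (1-p)*3.927382] = 2.522364

Answer: Price = V(0,0) = 2.5224


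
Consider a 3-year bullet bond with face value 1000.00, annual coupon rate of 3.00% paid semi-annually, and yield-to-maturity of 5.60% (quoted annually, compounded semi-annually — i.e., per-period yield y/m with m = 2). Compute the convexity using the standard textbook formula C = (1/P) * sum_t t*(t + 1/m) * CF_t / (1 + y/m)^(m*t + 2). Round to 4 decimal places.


Answer: Convexity = 9.4365

Derivation:
Coupon per period c = face * coupon_rate / m = 15.000000
Periods per year m = 2; per-period yield y/m = 0.028000
Number of cashflows N = 6
Cashflows (t years, CF_t, discount factor 1/(1+y/m)^(m*t), PV):
  t = 0.5000: CF_t = 15.000000, DF = 0.972763, PV = 14.591440
  t = 1.0000: CF_t = 15.000000, DF = 0.946267, PV = 14.194007
  t = 1.5000: CF_t = 15.000000, DF = 0.920493, PV = 13.807400
  t = 2.0000: CF_t = 15.000000, DF = 0.895422, PV = 13.431323
  t = 2.5000: CF_t = 15.000000, DF = 0.871033, PV = 13.065490
  t = 3.0000: CF_t = 1015.000000, DF = 0.847308, PV = 860.017630
Price P = sum_t PV_t = 929.107290
Convexity numerator sum_t t*(t + 1/m) * CF_t / (1+y/m)^(m*t + 2):
  t = 0.5000: term = 6.903700
  t = 1.0000: term = 20.146985
  t = 1.5000: term = 39.196469
  t = 2.0000: term = 63.548101
  t = 2.5000: term = 92.725828
  t = 3.0000: term = 8544.967673
Convexity = (1/P) * sum = 8767.488755 / 929.107290 = 9.436465


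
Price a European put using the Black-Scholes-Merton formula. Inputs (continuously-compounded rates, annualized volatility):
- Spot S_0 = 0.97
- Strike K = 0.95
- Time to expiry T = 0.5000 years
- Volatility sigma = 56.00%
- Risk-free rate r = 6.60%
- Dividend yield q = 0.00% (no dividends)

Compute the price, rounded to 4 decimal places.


Answer: Price = 0.1242

Derivation:
d1 = (ln(S/K) + (r - q + 0.5*sigma^2) * T) / (sigma * sqrt(T)) = 0.33394150
d2 = d1 - sigma * sqrt(T) = -0.06203830
exp(-rT) = 0.96753856; exp(-qT) = 1.00000000
P = K * exp(-rT) * N(-d2) - S_0 * exp(-qT) * N(-d1)
N(-d1) = 0.36921185; N(-d2) = 0.52473383
P = 0.9500 * 0.96753856 * 0.52473383 - 0.9700 * 1.00000000 * 0.36921185 = 0.1242


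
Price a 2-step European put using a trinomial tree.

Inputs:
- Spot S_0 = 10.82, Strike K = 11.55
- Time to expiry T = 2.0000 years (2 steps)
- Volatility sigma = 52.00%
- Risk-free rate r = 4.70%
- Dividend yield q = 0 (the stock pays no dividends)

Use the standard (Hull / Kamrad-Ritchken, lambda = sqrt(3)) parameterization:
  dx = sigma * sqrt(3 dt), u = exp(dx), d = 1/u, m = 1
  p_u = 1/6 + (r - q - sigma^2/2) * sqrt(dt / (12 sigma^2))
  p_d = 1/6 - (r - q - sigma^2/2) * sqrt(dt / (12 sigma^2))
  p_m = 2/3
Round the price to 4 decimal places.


Answer: Price = V(0,0) = 2.6146

Derivation:
dt = T/N = 1.000000; dx = sigma*sqrt(3*dt) = 0.900666
u = exp(dx) = 2.461243; d = 1/u = 0.406299
p_u = 0.117703, p_m = 0.666667, p_d = 0.215630
Discount per step: exp(-r*dt) = 0.954087
Stock lattice S(k, j) with j the centered position index:
  k=0: S(0,+0) = 10.8200
  k=1: S(1,-1) = 4.3962; S(1,+0) = 10.8200; S(1,+1) = 26.6306
  k=2: S(2,-2) = 1.7862; S(2,-1) = 4.3962; S(2,+0) = 10.8200; S(2,+1) = 26.6306; S(2,+2) = 65.5445
Terminal payoffs V(N, j) = max(K - S_T, 0):
  V(2,-2) = 9.763848; V(2,-1) = 7.153847; V(2,+0) = 0.730000; V(2,+1) = 0.000000; V(2,+2) = 0.000000
Backward induction: V(k, j) = exp(-r*dt) * [p_u * V(k+1, j+1) + p_m * V(k+1, j) + p_d * V(k+1, j-1)]
  V(1,-1) = exp(-r*dt) * [p_u*0.730000 + p_m*7.153847 + p_d*9.763848] = 6.640961
  V(1,+0) = exp(-r*dt) * [p_u*0.000000 + p_m*0.730000 + p_d*7.153847] = 1.936085
  V(1,+1) = exp(-r*dt) * [p_u*0.000000 + p_m*0.000000 + p_d*0.730000] = 0.150183
  V(0,+0) = exp(-r*dt) * [p_u*0.150183 + p_m*1.936085 + p_d*6.640961] = 2.614575


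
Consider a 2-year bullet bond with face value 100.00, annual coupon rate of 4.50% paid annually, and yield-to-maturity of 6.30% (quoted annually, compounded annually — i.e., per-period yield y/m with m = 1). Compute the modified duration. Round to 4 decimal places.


Answer: Modified duration = 1.8403

Derivation:
Coupon per period c = face * coupon_rate / m = 4.500000
Periods per year m = 1; per-period yield y/m = 0.063000
Number of cashflows N = 2
Cashflows (t years, CF_t, discount factor 1/(1+y/m)^(m*t), PV):
  t = 1.0000: CF_t = 4.500000, DF = 0.940734, PV = 4.233302
  t = 2.0000: CF_t = 104.500000, DF = 0.884980, PV = 92.480413
Price P = sum_t PV_t = 96.713715
First compute Macaulay numerator sum_t t * PV_t:
  t * PV_t at t = 1.0000: 4.233302
  t * PV_t at t = 2.0000: 184.960826
Macaulay duration D = 189.194128 / 96.713715 = 1.956229
Modified duration = D / (1 + y/m) = 1.956229 / (1 + 0.063000) = 1.840290


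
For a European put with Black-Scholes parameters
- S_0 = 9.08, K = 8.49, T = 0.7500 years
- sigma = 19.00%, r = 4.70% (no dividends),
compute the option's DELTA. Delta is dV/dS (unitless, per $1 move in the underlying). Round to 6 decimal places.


Answer: Delta = -0.240465

Derivation:
d1 = 0.7048091064; d2 = 0.5402642797
phi(d1) = 0.3112009383; exp(-qT) = 1.0000000000; exp(-rT) = 0.9653640451
N(-d1) = 0.2404645203
Delta = -exp(-qT) * N(-d1) = -1.0000000000 * 0.2404645203 = -0.240465


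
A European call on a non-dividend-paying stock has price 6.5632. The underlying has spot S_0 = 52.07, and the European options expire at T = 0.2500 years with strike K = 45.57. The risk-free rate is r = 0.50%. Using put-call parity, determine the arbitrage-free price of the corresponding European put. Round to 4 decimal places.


Answer: Put price = 0.0063

Derivation:
Put-call parity: C - P = S_0 * exp(-qT) - K * exp(-rT).
S_0 * exp(-qT) = 52.0700 * 1.00000000 = 52.07000000
K * exp(-rT) = 45.5700 * 0.99875078 = 45.51307309
P = C - S*exp(-qT) + K*exp(-rT)
P = 6.5632 - 52.07000000 + 45.51307309 = 0.0063


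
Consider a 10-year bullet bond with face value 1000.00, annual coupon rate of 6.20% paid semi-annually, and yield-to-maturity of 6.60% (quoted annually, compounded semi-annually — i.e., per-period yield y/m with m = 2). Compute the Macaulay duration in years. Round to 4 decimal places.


Coupon per period c = face * coupon_rate / m = 31.000000
Periods per year m = 2; per-period yield y/m = 0.033000
Number of cashflows N = 20
Cashflows (t years, CF_t, discount factor 1/(1+y/m)^(m*t), PV):
  t = 0.5000: CF_t = 31.000000, DF = 0.968054, PV = 30.009681
  t = 1.0000: CF_t = 31.000000, DF = 0.937129, PV = 29.050998
  t = 1.5000: CF_t = 31.000000, DF = 0.907192, PV = 28.122941
  t = 2.0000: CF_t = 31.000000, DF = 0.878211, PV = 27.224531
  t = 2.5000: CF_t = 31.000000, DF = 0.850156, PV = 26.354822
  t = 3.0000: CF_t = 31.000000, DF = 0.822997, PV = 25.512896
  t = 3.5000: CF_t = 31.000000, DF = 0.796705, PV = 24.697867
  t = 4.0000: CF_t = 31.000000, DF = 0.771254, PV = 23.908874
  t = 4.5000: CF_t = 31.000000, DF = 0.746616, PV = 23.145086
  t = 5.0000: CF_t = 31.000000, DF = 0.722764, PV = 22.405698
  t = 5.5000: CF_t = 31.000000, DF = 0.699675, PV = 21.689930
  t = 6.0000: CF_t = 31.000000, DF = 0.677323, PV = 20.997028
  t = 6.5000: CF_t = 31.000000, DF = 0.655686, PV = 20.326262
  t = 7.0000: CF_t = 31.000000, DF = 0.634739, PV = 19.676923
  t = 7.5000: CF_t = 31.000000, DF = 0.614462, PV = 19.048328
  t = 8.0000: CF_t = 31.000000, DF = 0.594833, PV = 18.439815
  t = 8.5000: CF_t = 31.000000, DF = 0.575830, PV = 17.850740
  t = 9.0000: CF_t = 31.000000, DF = 0.557435, PV = 17.280484
  t = 9.5000: CF_t = 31.000000, DF = 0.539627, PV = 16.728445
  t = 10.0000: CF_t = 1031.000000, DF = 0.522388, PV = 538.582496
Price P = sum_t PV_t = 971.053846
Macaulay numerator sum_t t * PV_t:
  t * PV_t at t = 0.5000: 15.004840
  t * PV_t at t = 1.0000: 29.050998
  t * PV_t at t = 1.5000: 42.184411
  t * PV_t at t = 2.0000: 54.449062
  t * PV_t at t = 2.5000: 65.887055
  t * PV_t at t = 3.0000: 76.538689
  t * PV_t at t = 3.5000: 86.442534
  t * PV_t at t = 4.0000: 95.635496
  t * PV_t at t = 4.5000: 104.152887
  t * PV_t at t = 5.0000: 112.028490
  t * PV_t at t = 5.5000: 119.294617
  t * PV_t at t = 6.0000: 125.982170
  t * PV_t at t = 6.5000: 132.120701
  t * PV_t at t = 7.0000: 137.738463
  t * PV_t at t = 7.5000: 142.862463
  t * PV_t at t = 8.0000: 147.518517
  t * PV_t at t = 8.5000: 151.731291
  t * PV_t at t = 9.0000: 155.524358
  t * PV_t at t = 9.5000: 158.920232
  t * PV_t at t = 10.0000: 5385.824963
Macaulay duration D = (sum_t t * PV_t) / P = 7338.892237 / 971.053846 = 7.557657

Answer: Macaulay duration = 7.5577 years


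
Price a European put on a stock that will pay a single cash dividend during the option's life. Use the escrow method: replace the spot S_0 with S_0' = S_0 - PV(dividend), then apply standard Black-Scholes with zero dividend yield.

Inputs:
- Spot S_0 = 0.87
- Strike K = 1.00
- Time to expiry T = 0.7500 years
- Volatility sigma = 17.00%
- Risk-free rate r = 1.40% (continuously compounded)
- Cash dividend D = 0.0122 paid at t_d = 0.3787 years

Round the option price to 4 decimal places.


PV(D) = D * exp(-r * t_d) = 0.0122 * 0.99471223 = 0.01213549
S_0' = S_0 - PV(D) = 0.8700 - 0.01213549 = 0.85786451
d1 = (ln(S_0'/K) + (r + sigma^2/2)*T) / (sigma*sqrt(T)) = -0.89639814
d2 = d1 - sigma*sqrt(T) = -1.04362245
exp(-rT) = 0.98955493
N(-d1) = 0.81497992; N(-d2) = 0.85166995
P = K * exp(-rT) * N(-d2) - S_0' * N(-d1) = 1.0000 * 0.98955493 * 0.85166995 - 0.85786451 * 0.81497992 = 0.1436

Answer: Price = 0.1436


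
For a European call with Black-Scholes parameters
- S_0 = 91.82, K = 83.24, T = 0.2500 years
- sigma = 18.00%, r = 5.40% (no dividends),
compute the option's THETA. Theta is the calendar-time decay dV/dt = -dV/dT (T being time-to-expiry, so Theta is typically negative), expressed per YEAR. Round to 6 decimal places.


Answer: Theta = -6.807760

Derivation:
d1 = 1.2850237477; d2 = 1.1950237477
phi(d1) = 0.1747180846; exp(-qT) = 1.0000000000; exp(-rT) = 0.9865907163
Theta = -S*exp(-qT)*phi(d1)*sigma/(2*sqrt(T)) - r*K*exp(-rT)*N(d2) + q*S*exp(-qT)*N(d1)
N(d1) = 0.9006080072; N(d2) = 0.8839611240; sqrt(T) = 0.5000000000
Term 1 = -91.8200 * 1.0000000000 * 0.1747180846 * 0.1800 / (2 * 0.5000000000) = -2.8876706150
Term 2 = -0.0540 * 83.2400 * 0.9865907163 * 0.8839611240 = -3.9200898498
Term 3 = 0 (no dividend yield, q = 0)
Theta = -2.8876706150 + (-3.9200898498) + (0.0000000000) = -6.807760


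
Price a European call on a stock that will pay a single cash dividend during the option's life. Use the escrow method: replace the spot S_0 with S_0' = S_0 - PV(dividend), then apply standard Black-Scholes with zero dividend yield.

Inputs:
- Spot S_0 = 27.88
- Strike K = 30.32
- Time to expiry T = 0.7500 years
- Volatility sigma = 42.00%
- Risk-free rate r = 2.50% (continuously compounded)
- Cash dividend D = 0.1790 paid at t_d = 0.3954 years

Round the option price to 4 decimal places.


Answer: Price = 3.1980

Derivation:
PV(D) = D * exp(-r * t_d) = 0.1790 * 0.99016370 = 0.17723930
S_0' = S_0 - PV(D) = 27.8800 - 0.17723930 = 27.70276070
d1 = (ln(S_0'/K) + (r + sigma^2/2)*T) / (sigma*sqrt(T)) = -0.01477876
d2 = d1 - sigma*sqrt(T) = -0.37850943
exp(-rT) = 0.98142469
N(d1) = 0.49410434; N(d2) = 0.35252609
C = S_0' * N(d1) - K * exp(-rT) * N(d2) = 27.70276070 * 0.49410434 - 30.3200 * 0.98142469 * 0.35252609 = 3.1980


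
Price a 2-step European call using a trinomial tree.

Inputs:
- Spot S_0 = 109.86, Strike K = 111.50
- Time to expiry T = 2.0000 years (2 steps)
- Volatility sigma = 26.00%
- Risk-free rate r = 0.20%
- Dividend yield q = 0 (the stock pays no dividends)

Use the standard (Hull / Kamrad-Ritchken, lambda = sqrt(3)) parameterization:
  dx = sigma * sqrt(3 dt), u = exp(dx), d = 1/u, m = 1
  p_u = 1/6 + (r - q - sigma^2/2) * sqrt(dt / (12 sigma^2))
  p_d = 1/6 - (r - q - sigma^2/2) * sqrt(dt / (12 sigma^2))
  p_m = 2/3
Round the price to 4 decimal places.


dt = T/N = 1.000000; dx = sigma*sqrt(3*dt) = 0.450333
u = exp(dx) = 1.568835; d = 1/u = 0.637416
p_u = 0.131359, p_m = 0.666667, p_d = 0.201974
Discount per step: exp(-r*dt) = 0.998002
Stock lattice S(k, j) with j the centered position index:
  k=0: S(0,+0) = 109.8600
  k=1: S(1,-1) = 70.0265; S(1,+0) = 109.8600; S(1,+1) = 172.3522
  k=2: S(2,-2) = 44.6360; S(2,-1) = 70.0265; S(2,+0) = 109.8600; S(2,+1) = 172.3522; S(2,+2) = 270.3921
Terminal payoffs V(N, j) = max(S_T - K, 0):
  V(2,-2) = 0.000000; V(2,-1) = 0.000000; V(2,+0) = 0.000000; V(2,+1) = 60.852197; V(2,+2) = 158.892132
Backward induction: V(k, j) = exp(-r*dt) * [p_u * V(k+1, j+1) + p_m * V(k+1, j) + p_d * V(k+1, j-1)]
  V(1,-1) = exp(-r*dt) * [p_u*0.000000 + p_m*0.000000 + p_d*0.000000] = 0.000000
  V(1,+0) = exp(-r*dt) * [p_u*60.852197 + p_m*0.000000 + p_d*0.000000] = 7.977542
  V(1,+1) = exp(-r*dt) * [p_u*158.892132 + p_m*60.852197 + p_d*0.000000] = 61.317361
  V(0,+0) = exp(-r*dt) * [p_u*61.317361 + p_m*7.977542 + p_d*0.000000] = 13.346258

Answer: Price = V(0,0) = 13.3463


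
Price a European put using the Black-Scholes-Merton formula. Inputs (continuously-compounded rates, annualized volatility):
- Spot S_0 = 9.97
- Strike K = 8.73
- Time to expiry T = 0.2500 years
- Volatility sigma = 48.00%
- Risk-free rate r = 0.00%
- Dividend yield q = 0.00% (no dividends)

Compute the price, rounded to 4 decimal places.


d1 = (ln(S/K) + (r - q + 0.5*sigma^2) * T) / (sigma * sqrt(T)) = 0.67339673
d2 = d1 - sigma * sqrt(T) = 0.43339673
exp(-rT) = 1.00000000; exp(-qT) = 1.00000000
P = K * exp(-rT) * N(-d2) - S_0 * exp(-qT) * N(-d1)
N(-d1) = 0.25034747; N(-d2) = 0.33236329
P = 8.7300 * 1.00000000 * 0.33236329 - 9.9700 * 1.00000000 * 0.25034747 = 0.4056

Answer: Price = 0.4056


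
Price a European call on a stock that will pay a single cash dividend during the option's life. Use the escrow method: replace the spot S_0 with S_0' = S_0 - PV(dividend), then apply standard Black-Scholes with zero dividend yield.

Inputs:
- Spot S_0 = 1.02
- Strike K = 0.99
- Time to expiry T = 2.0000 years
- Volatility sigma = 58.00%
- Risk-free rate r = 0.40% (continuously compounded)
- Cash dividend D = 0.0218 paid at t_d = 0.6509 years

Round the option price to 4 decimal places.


Answer: Price = 0.3233

Derivation:
PV(D) = D * exp(-r * t_d) = 0.0218 * 0.99739979 = 0.02174332
S_0' = S_0 - PV(D) = 1.0200 - 0.02174332 = 0.99825668
d1 = (ln(S_0'/K) + (r + sigma^2/2)*T) / (sigma*sqrt(T)) = 0.43000078
d2 = d1 - sigma*sqrt(T) = -0.39024309
exp(-rT) = 0.99203191
N(d1) = 0.66640246; N(d2) = 0.34817840
C = S_0' * N(d1) - K * exp(-rT) * N(d2) = 0.99825668 * 0.66640246 - 0.9900 * 0.99203191 * 0.34817840 = 0.3233


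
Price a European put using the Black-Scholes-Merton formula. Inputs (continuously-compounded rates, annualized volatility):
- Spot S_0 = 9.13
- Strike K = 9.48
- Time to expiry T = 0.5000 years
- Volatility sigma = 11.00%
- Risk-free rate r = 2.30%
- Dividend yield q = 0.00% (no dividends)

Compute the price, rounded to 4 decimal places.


d1 = (ln(S/K) + (r - q + 0.5*sigma^2) * T) / (sigma * sqrt(T)) = -0.29690285
d2 = d1 - sigma * sqrt(T) = -0.37468459
exp(-rT) = 0.98856587; exp(-qT) = 1.00000000
P = K * exp(-rT) * N(-d2) - S_0 * exp(-qT) * N(-d1)
N(-d1) = 0.61672966; N(-d2) = 0.64605247
P = 9.4800 * 0.98856587 * 0.64605247 - 9.1300 * 1.00000000 * 0.61672966 = 0.4238

Answer: Price = 0.4238


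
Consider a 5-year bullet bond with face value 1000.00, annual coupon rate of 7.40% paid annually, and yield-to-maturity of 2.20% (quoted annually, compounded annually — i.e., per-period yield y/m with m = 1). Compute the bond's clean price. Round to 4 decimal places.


Coupon per period c = face * coupon_rate / m = 74.000000
Periods per year m = 1; per-period yield y/m = 0.022000
Number of cashflows N = 5
Cashflows (t years, CF_t, discount factor 1/(1+y/m)^(m*t), PV):
  t = 1.0000: CF_t = 74.000000, DF = 0.978474, PV = 72.407045
  t = 2.0000: CF_t = 74.000000, DF = 0.957411, PV = 70.848381
  t = 3.0000: CF_t = 74.000000, DF = 0.936801, PV = 69.323269
  t = 4.0000: CF_t = 74.000000, DF = 0.916635, PV = 67.830987
  t = 5.0000: CF_t = 1074.000000, DF = 0.896903, PV = 963.273920
Price P = sum_t PV_t = 1243.683602

Answer: Price = 1243.6836


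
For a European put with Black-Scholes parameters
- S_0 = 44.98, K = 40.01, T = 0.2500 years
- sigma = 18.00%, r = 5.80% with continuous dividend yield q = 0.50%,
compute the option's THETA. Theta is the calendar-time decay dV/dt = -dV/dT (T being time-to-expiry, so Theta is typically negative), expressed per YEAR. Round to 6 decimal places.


Answer: Theta = -0.889616

Derivation:
d1 = 1.4932058185; d2 = 1.4032058185
phi(d1) = 0.1308412737; exp(-qT) = 0.9987507809; exp(-rT) = 0.9856046187
Theta = -S*exp(-qT)*phi(d1)*sigma/(2*sqrt(T)) + r*K*exp(-rT)*N(-d2) - q*S*exp(-qT)*N(-d1)
N(-d1) = 0.0676916598; N(-d2) = 0.0802777365; sqrt(T) = 0.5000000000
Term 1 = -44.9800 * 0.9987507809 * 0.1308412737 * 0.1800 / (2 * 0.5000000000) = -1.0580199365
Term 2 = 0.0580 * 40.0100 * 0.9856046187 * 0.0802777365 = 0.1836091811
Term 3 = -0.0050 * 44.9800 * 0.9987507809 * 0.0676916598 = -0.0152048364
Theta = -1.0580199365 + (0.1836091811) + (-0.0152048364) = -0.889616


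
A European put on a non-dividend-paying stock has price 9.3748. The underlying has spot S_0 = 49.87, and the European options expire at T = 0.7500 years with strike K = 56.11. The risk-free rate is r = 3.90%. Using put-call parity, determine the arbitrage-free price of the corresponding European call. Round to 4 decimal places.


Put-call parity: C - P = S_0 * exp(-qT) - K * exp(-rT).
S_0 * exp(-qT) = 49.8700 * 1.00000000 = 49.87000000
K * exp(-rT) = 56.1100 * 0.97117364 = 54.49255298
C = P + S*exp(-qT) - K*exp(-rT)
C = 9.3748 + 49.87000000 - 54.49255298 = 4.7522

Answer: Call price = 4.7522


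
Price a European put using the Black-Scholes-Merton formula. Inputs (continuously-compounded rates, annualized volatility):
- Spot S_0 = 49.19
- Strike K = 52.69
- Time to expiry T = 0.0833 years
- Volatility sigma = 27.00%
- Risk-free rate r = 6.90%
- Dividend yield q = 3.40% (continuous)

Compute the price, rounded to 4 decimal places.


d1 = (ln(S/K) + (r - q + 0.5*sigma^2) * T) / (sigma * sqrt(T)) = -0.80567445
d2 = d1 - sigma * sqrt(T) = -0.88360115
exp(-rT) = 0.99426879; exp(-qT) = 0.99717181
P = K * exp(-rT) * N(-d2) - S_0 * exp(-qT) * N(-d1)
N(-d1) = 0.78978471; N(-d2) = 0.81154422
P = 52.6900 * 0.99426879 * 0.81154422 - 49.1900 * 0.99717181 * 0.78978471 = 3.7756

Answer: Price = 3.7756


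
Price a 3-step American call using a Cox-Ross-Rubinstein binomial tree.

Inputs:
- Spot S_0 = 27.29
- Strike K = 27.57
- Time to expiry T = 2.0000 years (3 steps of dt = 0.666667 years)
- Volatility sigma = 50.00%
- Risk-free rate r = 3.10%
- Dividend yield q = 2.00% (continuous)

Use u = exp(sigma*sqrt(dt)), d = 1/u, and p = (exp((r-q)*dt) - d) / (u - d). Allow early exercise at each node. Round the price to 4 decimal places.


Answer: Price = V(0,0) = 7.9590

Derivation:
dt = T/N = 0.666667
u = exp(sigma*sqrt(dt)) = 1.504181; d = 1/u = 0.664814
p = (exp((r-q)*dt) - d) / (u - d) = 0.408101
Discount per step: exp(-r*dt) = 0.979545
Stock lattice S(k, i) with i counting down-moves:
  k=0: S(0,0) = 27.2900
  k=1: S(1,0) = 41.0491; S(1,1) = 18.1428
  k=2: S(2,0) = 61.7452; S(2,1) = 27.2900; S(2,2) = 12.0616
  k=3: S(3,0) = 92.8760; S(3,1) = 41.0491; S(3,2) = 18.1428; S(3,3) = 8.0187
Terminal payoffs V(N, i) = max(S_T - K, 0):
  V(3,0) = 65.305994; V(3,1) = 13.479088; V(3,2) = 0.000000; V(3,3) = 0.000000
Backward induction: V(k, i) = exp(-r*dt) * [p * V(k+1, i) + (1-p) * V(k+1, i+1)]; then take max(V_cont, immediate exercise) for American.
  V(2,0) = exp(-r*dt) * [p*65.305994 + (1-p)*13.479088] = 33.921369; exercise = 34.175242; V(2,0) = max -> 34.175242
  V(2,1) = exp(-r*dt) * [p*13.479088 + (1-p)*0.000000] = 5.388313; exercise = 0.000000; V(2,1) = max -> 5.388313
  V(2,2) = exp(-r*dt) * [p*0.000000 + (1-p)*0.000000] = 0.000000; exercise = 0.000000; V(2,2) = max -> 0.000000
  V(1,0) = exp(-r*dt) * [p*34.175242 + (1-p)*5.388313] = 16.785774; exercise = 13.479088; V(1,0) = max -> 16.785774
  V(1,1) = exp(-r*dt) * [p*5.388313 + (1-p)*0.000000] = 2.153997; exercise = 0.000000; V(1,1) = max -> 2.153997
  V(0,0) = exp(-r*dt) * [p*16.785774 + (1-p)*2.153997] = 7.959043; exercise = 0.000000; V(0,0) = max -> 7.959043


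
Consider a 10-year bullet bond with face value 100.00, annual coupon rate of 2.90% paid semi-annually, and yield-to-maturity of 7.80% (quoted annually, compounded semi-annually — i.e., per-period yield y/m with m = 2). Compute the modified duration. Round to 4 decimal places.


Answer: Modified duration = 8.0744

Derivation:
Coupon per period c = face * coupon_rate / m = 1.450000
Periods per year m = 2; per-period yield y/m = 0.039000
Number of cashflows N = 20
Cashflows (t years, CF_t, discount factor 1/(1+y/m)^(m*t), PV):
  t = 0.5000: CF_t = 1.450000, DF = 0.962464, PV = 1.395573
  t = 1.0000: CF_t = 1.450000, DF = 0.926337, PV = 1.343188
  t = 1.5000: CF_t = 1.450000, DF = 0.891566, PV = 1.292770
  t = 2.0000: CF_t = 1.450000, DF = 0.858100, PV = 1.244245
  t = 2.5000: CF_t = 1.450000, DF = 0.825890, PV = 1.197541
  t = 3.0000: CF_t = 1.450000, DF = 0.794889, PV = 1.152590
  t = 3.5000: CF_t = 1.450000, DF = 0.765052, PV = 1.109326
  t = 4.0000: CF_t = 1.450000, DF = 0.736335, PV = 1.067686
  t = 4.5000: CF_t = 1.450000, DF = 0.708696, PV = 1.027609
  t = 5.0000: CF_t = 1.450000, DF = 0.682094, PV = 0.989037
  t = 5.5000: CF_t = 1.450000, DF = 0.656491, PV = 0.951912
  t = 6.0000: CF_t = 1.450000, DF = 0.631849, PV = 0.916181
  t = 6.5000: CF_t = 1.450000, DF = 0.608132, PV = 0.881791
  t = 7.0000: CF_t = 1.450000, DF = 0.585305, PV = 0.848692
  t = 7.5000: CF_t = 1.450000, DF = 0.563335, PV = 0.816836
  t = 8.0000: CF_t = 1.450000, DF = 0.542190, PV = 0.786175
  t = 8.5000: CF_t = 1.450000, DF = 0.521838, PV = 0.756665
  t = 9.0000: CF_t = 1.450000, DF = 0.502250, PV = 0.728263
  t = 9.5000: CF_t = 1.450000, DF = 0.483398, PV = 0.700927
  t = 10.0000: CF_t = 101.450000, DF = 0.465253, PV = 47.199902
Price P = sum_t PV_t = 66.406910
First compute Macaulay numerator sum_t t * PV_t:
  t * PV_t at t = 0.5000: 0.697786
  t * PV_t at t = 1.0000: 1.343188
  t * PV_t at t = 1.5000: 1.939155
  t * PV_t at t = 2.0000: 2.488489
  t * PV_t at t = 2.5000: 2.993852
  t * PV_t at t = 3.0000: 3.457769
  t * PV_t at t = 3.5000: 3.882641
  t * PV_t at t = 4.0000: 4.270745
  t * PV_t at t = 4.5000: 4.624242
  t * PV_t at t = 5.0000: 4.945185
  t * PV_t at t = 5.5000: 5.235518
  t * PV_t at t = 6.0000: 5.497088
  t * PV_t at t = 6.5000: 5.731644
  t * PV_t at t = 7.0000: 5.940847
  t * PV_t at t = 7.5000: 6.126269
  t * PV_t at t = 8.0000: 6.289400
  t * PV_t at t = 8.5000: 6.431653
  t * PV_t at t = 9.0000: 6.554365
  t * PV_t at t = 9.5000: 6.658804
  t * PV_t at t = 10.0000: 471.999024
Macaulay duration D = 557.107665 / 66.406910 = 8.389303
Modified duration = D / (1 + y/m) = 8.389303 / (1 + 0.039000) = 8.074401


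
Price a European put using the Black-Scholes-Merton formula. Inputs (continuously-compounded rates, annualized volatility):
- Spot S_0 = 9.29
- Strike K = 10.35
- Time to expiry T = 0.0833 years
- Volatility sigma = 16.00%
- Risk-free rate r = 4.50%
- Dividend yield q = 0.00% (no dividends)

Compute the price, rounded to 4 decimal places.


Answer: Price = 1.0231

Derivation:
d1 = (ln(S/K) + (r - q + 0.5*sigma^2) * T) / (sigma * sqrt(T)) = -2.23551207
d2 = d1 - sigma * sqrt(T) = -2.28169086
exp(-rT) = 0.99625852; exp(-qT) = 1.00000000
P = K * exp(-rT) * N(-d2) - S_0 * exp(-qT) * N(-d1)
N(-d1) = 0.98730813; N(-d2) = 0.98874620
P = 10.3500 * 0.99625852 * 0.98874620 - 9.2900 * 1.00000000 * 0.98730813 = 1.0231


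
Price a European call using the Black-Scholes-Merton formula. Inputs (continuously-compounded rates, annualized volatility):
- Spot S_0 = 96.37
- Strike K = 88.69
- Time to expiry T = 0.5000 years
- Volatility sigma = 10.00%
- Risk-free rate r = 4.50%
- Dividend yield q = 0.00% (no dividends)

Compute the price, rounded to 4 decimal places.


Answer: Price = 9.8458

Derivation:
d1 = (ln(S/K) + (r - q + 0.5*sigma^2) * T) / (sigma * sqrt(T)) = 1.52802673
d2 = d1 - sigma * sqrt(T) = 1.45731605
exp(-rT) = 0.97775124; exp(-qT) = 1.00000000
C = S_0 * exp(-qT) * N(d1) - K * exp(-rT) * N(d2)
N(d1) = 0.93674705; N(d2) = 0.92748542
C = 96.3700 * 1.00000000 * 0.93674705 - 88.6900 * 0.97775124 * 0.92748542 = 9.8458


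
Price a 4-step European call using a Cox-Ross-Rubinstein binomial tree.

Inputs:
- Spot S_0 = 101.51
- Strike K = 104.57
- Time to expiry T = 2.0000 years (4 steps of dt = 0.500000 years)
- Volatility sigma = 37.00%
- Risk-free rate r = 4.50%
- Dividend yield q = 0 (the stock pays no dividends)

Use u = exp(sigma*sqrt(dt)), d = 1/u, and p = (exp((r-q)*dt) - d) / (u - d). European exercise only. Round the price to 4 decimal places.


dt = T/N = 0.500000
u = exp(sigma*sqrt(dt)) = 1.299045; d = 1/u = 0.769796
p = (exp((r-q)*dt) - d) / (u - d) = 0.477958
Discount per step: exp(-r*dt) = 0.977751
Stock lattice S(k, i) with i counting down-moves:
  k=0: S(0,0) = 101.5100
  k=1: S(1,0) = 131.8661; S(1,1) = 78.1420
  k=2: S(2,0) = 171.3000; S(2,1) = 101.5100; S(2,2) = 60.1534
  k=3: S(3,0) = 222.5264; S(3,1) = 131.8661; S(3,2) = 78.1420; S(3,3) = 46.3059
  k=4: S(4,0) = 289.0719; S(4,1) = 171.3000; S(4,2) = 101.5100; S(4,3) = 60.1534; S(4,4) = 35.6461
Terminal payoffs V(N, i) = max(S_T - K, 0):
  V(4,0) = 184.501873; V(4,1) = 66.729988; V(4,2) = 0.000000; V(4,3) = 0.000000; V(4,4) = 0.000000
Backward induction: V(k, i) = exp(-r*dt) * [p * V(k+1, i) + (1-p) * V(k+1, i+1)].
  V(3,0) = exp(-r*dt) * [p*184.501873 + (1-p)*66.729988] = 120.282975
  V(3,1) = exp(-r*dt) * [p*66.729988 + (1-p)*0.000000] = 31.184535
  V(3,2) = exp(-r*dt) * [p*0.000000 + (1-p)*0.000000] = 0.000000
  V(3,3) = exp(-r*dt) * [p*0.000000 + (1-p)*0.000000] = 0.000000
  V(2,0) = exp(-r*dt) * [p*120.282975 + (1-p)*31.184535] = 72.128571
  V(2,1) = exp(-r*dt) * [p*31.184535 + (1-p)*0.000000] = 14.573286
  V(2,2) = exp(-r*dt) * [p*0.000000 + (1-p)*0.000000] = 0.000000
  V(1,0) = exp(-r*dt) * [p*72.128571 + (1-p)*14.573286] = 41.146023
  V(1,1) = exp(-r*dt) * [p*14.573286 + (1-p)*0.000000] = 6.810449
  V(0,0) = exp(-r*dt) * [p*41.146023 + (1-p)*6.810449] = 22.704768

Answer: Price = V(0,0) = 22.7048


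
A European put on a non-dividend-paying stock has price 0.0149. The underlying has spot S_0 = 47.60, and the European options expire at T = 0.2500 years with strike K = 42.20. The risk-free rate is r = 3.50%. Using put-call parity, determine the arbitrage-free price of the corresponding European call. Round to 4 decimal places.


Put-call parity: C - P = S_0 * exp(-qT) - K * exp(-rT).
S_0 * exp(-qT) = 47.6000 * 1.00000000 = 47.60000000
K * exp(-rT) = 42.2000 * 0.99128817 = 41.83236077
C = P + S*exp(-qT) - K*exp(-rT)
C = 0.0149 + 47.60000000 - 41.83236077 = 5.7825

Answer: Call price = 5.7825


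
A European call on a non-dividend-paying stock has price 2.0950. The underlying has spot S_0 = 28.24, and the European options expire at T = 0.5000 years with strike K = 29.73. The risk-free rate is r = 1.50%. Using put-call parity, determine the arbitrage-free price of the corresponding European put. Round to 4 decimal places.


Answer: Put price = 3.3629

Derivation:
Put-call parity: C - P = S_0 * exp(-qT) - K * exp(-rT).
S_0 * exp(-qT) = 28.2400 * 1.00000000 = 28.24000000
K * exp(-rT) = 29.7300 * 0.99252805 = 29.50785907
P = C - S*exp(-qT) + K*exp(-rT)
P = 2.0950 - 28.24000000 + 29.50785907 = 3.3629


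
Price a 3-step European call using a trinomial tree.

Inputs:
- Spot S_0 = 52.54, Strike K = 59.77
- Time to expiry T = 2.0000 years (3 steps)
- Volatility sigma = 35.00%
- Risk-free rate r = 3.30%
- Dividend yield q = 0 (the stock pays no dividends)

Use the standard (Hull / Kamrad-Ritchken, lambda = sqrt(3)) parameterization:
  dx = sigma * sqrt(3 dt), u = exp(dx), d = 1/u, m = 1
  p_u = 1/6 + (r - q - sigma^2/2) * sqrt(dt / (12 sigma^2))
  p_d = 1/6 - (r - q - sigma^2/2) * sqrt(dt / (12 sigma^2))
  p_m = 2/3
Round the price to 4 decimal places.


dt = T/N = 0.666667; dx = sigma*sqrt(3*dt) = 0.494975
u = exp(dx) = 1.640457; d = 1/u = 0.609586
p_u = 0.147642, p_m = 0.666667, p_d = 0.185691
Discount per step: exp(-r*dt) = 0.978240
Stock lattice S(k, j) with j the centered position index:
  k=0: S(0,+0) = 52.5400
  k=1: S(1,-1) = 32.0277; S(1,+0) = 52.5400; S(1,+1) = 86.1896
  k=2: S(2,-2) = 19.5236; S(2,-1) = 32.0277; S(2,+0) = 52.5400; S(2,+1) = 86.1896; S(2,+2) = 141.3903
  k=3: S(3,-3) = 11.9013; S(3,-2) = 19.5236; S(3,-1) = 32.0277; S(3,+0) = 52.5400; S(3,+1) = 86.1896; S(3,+2) = 141.3903; S(3,+3) = 231.9447
Terminal payoffs V(N, j) = max(S_T - K, 0):
  V(3,-3) = 0.000000; V(3,-2) = 0.000000; V(3,-1) = 0.000000; V(3,+0) = 0.000000; V(3,+1) = 26.419601; V(3,+2) = 81.620318; V(3,+3) = 172.174710
Backward induction: V(k, j) = exp(-r*dt) * [p_u * V(k+1, j+1) + p_m * V(k+1, j) + p_d * V(k+1, j-1)]
  V(2,-2) = exp(-r*dt) * [p_u*0.000000 + p_m*0.000000 + p_d*0.000000] = 0.000000
  V(2,-1) = exp(-r*dt) * [p_u*0.000000 + p_m*0.000000 + p_d*0.000000] = 0.000000
  V(2,+0) = exp(-r*dt) * [p_u*26.419601 + p_m*0.000000 + p_d*0.000000] = 3.815769
  V(2,+1) = exp(-r*dt) * [p_u*81.620318 + p_m*26.419601 + p_d*0.000000] = 29.018190
  V(2,+2) = exp(-r*dt) * [p_u*172.174710 + p_m*81.620318 + p_d*26.419601] = 82.895758
  V(1,-1) = exp(-r*dt) * [p_u*3.815769 + p_m*0.000000 + p_d*0.000000] = 0.551109
  V(1,+0) = exp(-r*dt) * [p_u*29.018190 + p_m*3.815769 + p_d*0.000000] = 6.679574
  V(1,+1) = exp(-r*dt) * [p_u*82.895758 + p_m*29.018190 + p_d*3.815769] = 31.590235
  V(0,+0) = exp(-r*dt) * [p_u*31.590235 + p_m*6.679574 + p_d*0.551109] = 9.018822

Answer: Price = V(0,0) = 9.0188


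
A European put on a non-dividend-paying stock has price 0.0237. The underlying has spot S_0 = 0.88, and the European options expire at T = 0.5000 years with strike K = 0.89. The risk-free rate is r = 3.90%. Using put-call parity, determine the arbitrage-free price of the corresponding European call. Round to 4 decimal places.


Put-call parity: C - P = S_0 * exp(-qT) - K * exp(-rT).
S_0 * exp(-qT) = 0.8800 * 1.00000000 = 0.88000000
K * exp(-rT) = 0.8900 * 0.98068890 = 0.87281312
C = P + S*exp(-qT) - K*exp(-rT)
C = 0.0237 + 0.88000000 - 0.87281312 = 0.0309

Answer: Call price = 0.0309


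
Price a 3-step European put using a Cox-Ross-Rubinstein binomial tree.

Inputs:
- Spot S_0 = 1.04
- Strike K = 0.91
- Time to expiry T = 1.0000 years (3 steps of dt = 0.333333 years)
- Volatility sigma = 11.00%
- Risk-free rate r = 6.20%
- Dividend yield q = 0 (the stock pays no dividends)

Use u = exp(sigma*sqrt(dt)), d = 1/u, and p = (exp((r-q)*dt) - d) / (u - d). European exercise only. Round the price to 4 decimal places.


dt = T/N = 0.333333
u = exp(sigma*sqrt(dt)) = 1.065569; d = 1/u = 0.938466
p = (exp((r-q)*dt) - d) / (u - d) = 0.648418
Discount per step: exp(-r*dt) = 0.979545
Stock lattice S(k, i) with i counting down-moves:
  k=0: S(0,0) = 1.0400
  k=1: S(1,0) = 1.1082; S(1,1) = 0.9760
  k=2: S(2,0) = 1.1809; S(2,1) = 1.0400; S(2,2) = 0.9159
  k=3: S(3,0) = 1.2583; S(3,1) = 1.1082; S(3,2) = 0.9760; S(3,3) = 0.8596
Terminal payoffs V(N, i) = max(K - S_T, 0):
  V(3,0) = 0.000000; V(3,1) = 0.000000; V(3,2) = 0.000000; V(3,3) = 0.050414
Backward induction: V(k, i) = exp(-r*dt) * [p * V(k+1, i) + (1-p) * V(k+1, i+1)].
  V(2,0) = exp(-r*dt) * [p*0.000000 + (1-p)*0.000000] = 0.000000
  V(2,1) = exp(-r*dt) * [p*0.000000 + (1-p)*0.000000] = 0.000000
  V(2,2) = exp(-r*dt) * [p*0.000000 + (1-p)*0.050414] = 0.017362
  V(1,0) = exp(-r*dt) * [p*0.000000 + (1-p)*0.000000] = 0.000000
  V(1,1) = exp(-r*dt) * [p*0.000000 + (1-p)*0.017362] = 0.005979
  V(0,0) = exp(-r*dt) * [p*0.000000 + (1-p)*0.005979] = 0.002059

Answer: Price = V(0,0) = 0.0021


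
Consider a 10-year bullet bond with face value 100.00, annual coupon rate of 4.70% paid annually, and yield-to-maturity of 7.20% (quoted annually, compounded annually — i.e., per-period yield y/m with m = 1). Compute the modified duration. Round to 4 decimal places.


Coupon per period c = face * coupon_rate / m = 4.700000
Periods per year m = 1; per-period yield y/m = 0.072000
Number of cashflows N = 10
Cashflows (t years, CF_t, discount factor 1/(1+y/m)^(m*t), PV):
  t = 1.0000: CF_t = 4.700000, DF = 0.932836, PV = 4.384328
  t = 2.0000: CF_t = 4.700000, DF = 0.870183, PV = 4.089859
  t = 3.0000: CF_t = 4.700000, DF = 0.811738, PV = 3.815167
  t = 4.0000: CF_t = 4.700000, DF = 0.757218, PV = 3.558924
  t = 5.0000: CF_t = 4.700000, DF = 0.706360, PV = 3.319892
  t = 6.0000: CF_t = 4.700000, DF = 0.658918, PV = 3.096914
  t = 7.0000: CF_t = 4.700000, DF = 0.614662, PV = 2.888912
  t = 8.0000: CF_t = 4.700000, DF = 0.573379, PV = 2.694881
  t = 9.0000: CF_t = 4.700000, DF = 0.534868, PV = 2.513881
  t = 10.0000: CF_t = 104.700000, DF = 0.498944, PV = 52.239478
Price P = sum_t PV_t = 82.602236
First compute Macaulay numerator sum_t t * PV_t:
  t * PV_t at t = 1.0000: 4.384328
  t * PV_t at t = 2.0000: 8.179717
  t * PV_t at t = 3.0000: 11.445500
  t * PV_t at t = 4.0000: 14.235696
  t * PV_t at t = 5.0000: 16.599459
  t * PV_t at t = 6.0000: 18.581484
  t * PV_t at t = 7.0000: 20.222386
  t * PV_t at t = 8.0000: 21.559047
  t * PV_t at t = 9.0000: 22.624933
  t * PV_t at t = 10.0000: 522.394779
Macaulay duration D = 660.227330 / 82.602236 = 7.992851
Modified duration = D / (1 + y/m) = 7.992851 / (1 + 0.072000) = 7.456017

Answer: Modified duration = 7.4560


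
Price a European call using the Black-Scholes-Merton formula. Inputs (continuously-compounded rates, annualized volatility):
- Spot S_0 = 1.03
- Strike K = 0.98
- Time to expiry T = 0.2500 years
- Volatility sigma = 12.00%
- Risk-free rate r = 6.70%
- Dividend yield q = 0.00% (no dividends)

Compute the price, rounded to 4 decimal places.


d1 = (ln(S/K) + (r - q + 0.5*sigma^2) * T) / (sigma * sqrt(T)) = 1.13852516
d2 = d1 - sigma * sqrt(T) = 1.07852516
exp(-rT) = 0.98338950; exp(-qT) = 1.00000000
C = S_0 * exp(-qT) * N(d1) - K * exp(-rT) * N(d2)
N(d1) = 0.87254937; N(d2) = 0.85960027
C = 1.0300 * 1.00000000 * 0.87254937 - 0.9800 * 0.98338950 * 0.85960027 = 0.0703

Answer: Price = 0.0703


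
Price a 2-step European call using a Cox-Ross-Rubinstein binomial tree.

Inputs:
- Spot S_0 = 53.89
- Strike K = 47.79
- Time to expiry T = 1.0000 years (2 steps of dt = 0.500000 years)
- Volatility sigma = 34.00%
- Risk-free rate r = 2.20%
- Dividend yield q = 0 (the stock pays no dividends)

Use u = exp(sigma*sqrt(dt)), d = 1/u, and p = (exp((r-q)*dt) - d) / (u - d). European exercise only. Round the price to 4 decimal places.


dt = T/N = 0.500000
u = exp(sigma*sqrt(dt)) = 1.271778; d = 1/u = 0.786300
p = (exp((r-q)*dt) - d) / (u - d) = 0.462967
Discount per step: exp(-r*dt) = 0.989060
Stock lattice S(k, i) with i counting down-moves:
  k=0: S(0,0) = 53.8900
  k=1: S(1,0) = 68.5361; S(1,1) = 42.3737
  k=2: S(2,0) = 87.1628; S(2,1) = 53.8900; S(2,2) = 33.3185
Terminal payoffs V(N, i) = max(S_T - K, 0):
  V(2,0) = 39.372792; V(2,1) = 6.100000; V(2,2) = 0.000000
Backward induction: V(k, i) = exp(-r*dt) * [p * V(k+1, i) + (1-p) * V(k+1, i+1)].
  V(1,0) = exp(-r*dt) * [p*39.372792 + (1-p)*6.100000] = 21.268952
  V(1,1) = exp(-r*dt) * [p*6.100000 + (1-p)*0.000000] = 2.793203
  V(0,0) = exp(-r*dt) * [p*21.268952 + (1-p)*2.793203] = 11.222732

Answer: Price = V(0,0) = 11.2227
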